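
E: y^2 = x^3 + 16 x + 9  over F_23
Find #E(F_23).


For each x in F_23, count y with y^2 = x^3 + 16 x + 9 mod 23:
  x = 0: RHS = 9, y in [3, 20]  -> 2 point(s)
  x = 1: RHS = 3, y in [7, 16]  -> 2 point(s)
  x = 2: RHS = 3, y in [7, 16]  -> 2 point(s)
  x = 7: RHS = 4, y in [2, 21]  -> 2 point(s)
  x = 9: RHS = 8, y in [10, 13]  -> 2 point(s)
  x = 15: RHS = 13, y in [6, 17]  -> 2 point(s)
  x = 20: RHS = 3, y in [7, 16]  -> 2 point(s)
Affine points: 14. Add the point at infinity: total = 15.

#E(F_23) = 15


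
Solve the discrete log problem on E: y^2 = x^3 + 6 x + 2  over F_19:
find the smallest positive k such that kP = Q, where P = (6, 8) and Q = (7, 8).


Enumerate multiples of P until we hit Q = (7, 8):
  1P = (6, 8)
  2P = (7, 11)
  3P = (15, 3)
  4P = (3, 3)
  5P = (17, 18)
  6P = (13, 15)
  7P = (1, 16)
  8P = (10, 6)
  9P = (8, 12)
  10P = (9, 5)
  11P = (5, 10)
  12P = (12, 4)
  13P = (12, 15)
  14P = (5, 9)
  15P = (9, 14)
  16P = (8, 7)
  17P = (10, 13)
  18P = (1, 3)
  19P = (13, 4)
  20P = (17, 1)
  21P = (3, 16)
  22P = (15, 16)
  23P = (7, 8)
Match found at i = 23.

k = 23


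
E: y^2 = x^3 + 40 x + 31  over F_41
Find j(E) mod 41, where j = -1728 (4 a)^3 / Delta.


Delta = -16(4 a^3 + 27 b^2) mod 41 = 37
-1728 * (4 a)^3 = -1728 * (4*40)^3 mod 41 = 15
j = 15 * 37^(-1) mod 41 = 27

j = 27 (mod 41)


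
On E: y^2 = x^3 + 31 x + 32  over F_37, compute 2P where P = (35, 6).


Doubling: s = (3 x1^2 + a) / (2 y1)
s = (3*35^2 + 31) / (2*6) mod 37 = 19
x3 = s^2 - 2 x1 mod 37 = 19^2 - 2*35 = 32
y3 = s (x1 - x3) - y1 mod 37 = 19 * (35 - 32) - 6 = 14

2P = (32, 14)


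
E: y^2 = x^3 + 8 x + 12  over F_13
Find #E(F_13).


For each x in F_13, count y with y^2 = x^3 + 8 x + 12 mod 13:
  x = 0: RHS = 12, y in [5, 8]  -> 2 point(s)
  x = 2: RHS = 10, y in [6, 7]  -> 2 point(s)
  x = 4: RHS = 4, y in [2, 11]  -> 2 point(s)
  x = 6: RHS = 3, y in [4, 9]  -> 2 point(s)
  x = 8: RHS = 3, y in [4, 9]  -> 2 point(s)
  x = 10: RHS = 0, y in [0]  -> 1 point(s)
  x = 11: RHS = 1, y in [1, 12]  -> 2 point(s)
  x = 12: RHS = 3, y in [4, 9]  -> 2 point(s)
Affine points: 15. Add the point at infinity: total = 16.

#E(F_13) = 16


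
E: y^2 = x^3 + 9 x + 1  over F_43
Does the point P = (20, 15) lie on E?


Check whether y^2 = x^3 + 9 x + 1 (mod 43) for (x, y) = (20, 15).
LHS: y^2 = 15^2 mod 43 = 10
RHS: x^3 + 9 x + 1 = 20^3 + 9*20 + 1 mod 43 = 11
LHS != RHS

No, not on the curve


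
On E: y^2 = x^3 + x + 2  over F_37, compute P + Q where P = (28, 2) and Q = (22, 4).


P != Q, so use the chord formula.
s = (y2 - y1) / (x2 - x1) = (2) / (31) mod 37 = 12
x3 = s^2 - x1 - x2 mod 37 = 12^2 - 28 - 22 = 20
y3 = s (x1 - x3) - y1 mod 37 = 12 * (28 - 20) - 2 = 20

P + Q = (20, 20)


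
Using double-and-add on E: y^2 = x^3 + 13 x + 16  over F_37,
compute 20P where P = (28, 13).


k = 20 = 10100_2 (binary, LSB first: 00101)
Double-and-add from P = (28, 13):
  bit 0 = 0: acc unchanged = O
  bit 1 = 0: acc unchanged = O
  bit 2 = 1: acc = O + (4, 13) = (4, 13)
  bit 3 = 0: acc unchanged = (4, 13)
  bit 4 = 1: acc = (4, 13) + (8, 22) = (0, 33)

20P = (0, 33)


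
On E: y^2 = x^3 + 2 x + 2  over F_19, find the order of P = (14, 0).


Compute successive multiples of P until we hit O:
  1P = (14, 0)
  2P = O

ord(P) = 2


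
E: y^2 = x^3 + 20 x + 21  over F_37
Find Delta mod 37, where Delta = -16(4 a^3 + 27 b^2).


4 a^3 + 27 b^2 = 4*20^3 + 27*21^2 = 32000 + 11907 = 43907
Delta = -16 * (43907) = -702512
Delta mod 37 = 7

Delta = 7 (mod 37)


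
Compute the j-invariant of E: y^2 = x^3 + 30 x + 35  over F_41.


Delta = -16(4 a^3 + 27 b^2) mod 41 = 14
-1728 * (4 a)^3 = -1728 * (4*30)^3 mod 41 = 39
j = 39 * 14^(-1) mod 41 = 35

j = 35 (mod 41)


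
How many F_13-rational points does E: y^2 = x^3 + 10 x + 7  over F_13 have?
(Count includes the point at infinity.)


For each x in F_13, count y with y^2 = x^3 + 10 x + 7 mod 13:
  x = 2: RHS = 9, y in [3, 10]  -> 2 point(s)
  x = 3: RHS = 12, y in [5, 8]  -> 2 point(s)
  x = 5: RHS = 0, y in [0]  -> 1 point(s)
  x = 6: RHS = 10, y in [6, 7]  -> 2 point(s)
  x = 7: RHS = 4, y in [2, 11]  -> 2 point(s)
  x = 8: RHS = 1, y in [1, 12]  -> 2 point(s)
  x = 12: RHS = 9, y in [3, 10]  -> 2 point(s)
Affine points: 13. Add the point at infinity: total = 14.

#E(F_13) = 14


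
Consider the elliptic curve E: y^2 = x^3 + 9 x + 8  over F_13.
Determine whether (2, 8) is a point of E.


Check whether y^2 = x^3 + 9 x + 8 (mod 13) for (x, y) = (2, 8).
LHS: y^2 = 8^2 mod 13 = 12
RHS: x^3 + 9 x + 8 = 2^3 + 9*2 + 8 mod 13 = 8
LHS != RHS

No, not on the curve


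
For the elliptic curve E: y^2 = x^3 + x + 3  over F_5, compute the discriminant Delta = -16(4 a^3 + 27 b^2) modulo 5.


4 a^3 + 27 b^2 = 4*1^3 + 27*3^2 = 4 + 243 = 247
Delta = -16 * (247) = -3952
Delta mod 5 = 3

Delta = 3 (mod 5)


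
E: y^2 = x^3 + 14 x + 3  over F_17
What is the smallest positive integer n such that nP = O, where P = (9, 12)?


Compute successive multiples of P until we hit O:
  1P = (9, 12)
  2P = (14, 6)
  3P = (7, 6)
  4P = (10, 2)
  5P = (13, 11)
  6P = (11, 14)
  7P = (15, 16)
  8P = (1, 16)
  ... (continuing to 23P)
  23P = O

ord(P) = 23


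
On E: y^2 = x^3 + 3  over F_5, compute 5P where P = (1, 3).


k = 5 = 101_2 (binary, LSB first: 101)
Double-and-add from P = (1, 3):
  bit 0 = 1: acc = O + (1, 3) = (1, 3)
  bit 1 = 0: acc unchanged = (1, 3)
  bit 2 = 1: acc = (1, 3) + (2, 1) = (1, 2)

5P = (1, 2)


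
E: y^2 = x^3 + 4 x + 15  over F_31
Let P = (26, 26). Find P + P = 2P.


Doubling: s = (3 x1^2 + a) / (2 y1)
s = (3*26^2 + 4) / (2*26) mod 31 = 20
x3 = s^2 - 2 x1 mod 31 = 20^2 - 2*26 = 7
y3 = s (x1 - x3) - y1 mod 31 = 20 * (26 - 7) - 26 = 13

2P = (7, 13)


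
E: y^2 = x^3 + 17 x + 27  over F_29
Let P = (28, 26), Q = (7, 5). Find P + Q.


P != Q, so use the chord formula.
s = (y2 - y1) / (x2 - x1) = (8) / (8) mod 29 = 1
x3 = s^2 - x1 - x2 mod 29 = 1^2 - 28 - 7 = 24
y3 = s (x1 - x3) - y1 mod 29 = 1 * (28 - 24) - 26 = 7

P + Q = (24, 7)


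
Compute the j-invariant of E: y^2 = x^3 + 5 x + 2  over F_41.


Delta = -16(4 a^3 + 27 b^2) mod 41 = 30
-1728 * (4 a)^3 = -1728 * (4*5)^3 mod 41 = 11
j = 11 * 30^(-1) mod 41 = 40

j = 40 (mod 41)


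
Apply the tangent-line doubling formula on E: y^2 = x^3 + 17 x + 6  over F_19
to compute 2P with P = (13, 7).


Doubling: s = (3 x1^2 + a) / (2 y1)
s = (3*13^2 + 17) / (2*7) mod 19 = 13
x3 = s^2 - 2 x1 mod 19 = 13^2 - 2*13 = 10
y3 = s (x1 - x3) - y1 mod 19 = 13 * (13 - 10) - 7 = 13

2P = (10, 13)


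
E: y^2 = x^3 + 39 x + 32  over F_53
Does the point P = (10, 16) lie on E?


Check whether y^2 = x^3 + 39 x + 32 (mod 53) for (x, y) = (10, 16).
LHS: y^2 = 16^2 mod 53 = 44
RHS: x^3 + 39 x + 32 = 10^3 + 39*10 + 32 mod 53 = 44
LHS = RHS

Yes, on the curve


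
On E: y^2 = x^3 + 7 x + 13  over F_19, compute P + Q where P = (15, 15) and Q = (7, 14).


P != Q, so use the chord formula.
s = (y2 - y1) / (x2 - x1) = (18) / (11) mod 19 = 12
x3 = s^2 - x1 - x2 mod 19 = 12^2 - 15 - 7 = 8
y3 = s (x1 - x3) - y1 mod 19 = 12 * (15 - 8) - 15 = 12

P + Q = (8, 12)


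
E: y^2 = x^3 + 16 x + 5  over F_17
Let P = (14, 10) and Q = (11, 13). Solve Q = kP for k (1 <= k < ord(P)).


Enumerate multiples of P until we hit Q = (11, 13):
  1P = (14, 10)
  2P = (15, 4)
  3P = (7, 16)
  4P = (12, 15)
  5P = (10, 14)
  6P = (11, 4)
  7P = (13, 9)
  8P = (8, 13)
  9P = (8, 4)
  10P = (13, 8)
  11P = (11, 13)
Match found at i = 11.

k = 11


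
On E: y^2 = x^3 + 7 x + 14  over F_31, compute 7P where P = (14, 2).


k = 7 = 111_2 (binary, LSB first: 111)
Double-and-add from P = (14, 2):
  bit 0 = 1: acc = O + (14, 2) = (14, 2)
  bit 1 = 1: acc = (14, 2) + (13, 15) = (18, 19)
  bit 2 = 1: acc = (18, 19) + (19, 0) = (14, 29)

7P = (14, 29)


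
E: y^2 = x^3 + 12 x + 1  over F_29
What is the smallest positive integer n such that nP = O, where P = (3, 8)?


Compute successive multiples of P until we hit O:
  1P = (3, 8)
  2P = (3, 21)
  3P = O

ord(P) = 3


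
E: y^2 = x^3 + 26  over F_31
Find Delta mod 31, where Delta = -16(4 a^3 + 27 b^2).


4 a^3 + 27 b^2 = 4*0^3 + 27*26^2 = 0 + 18252 = 18252
Delta = -16 * (18252) = -292032
Delta mod 31 = 19

Delta = 19 (mod 31)


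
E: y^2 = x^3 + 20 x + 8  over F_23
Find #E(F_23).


For each x in F_23, count y with y^2 = x^3 + 20 x + 8 mod 23:
  x = 0: RHS = 8, y in [10, 13]  -> 2 point(s)
  x = 1: RHS = 6, y in [11, 12]  -> 2 point(s)
  x = 3: RHS = 3, y in [7, 16]  -> 2 point(s)
  x = 5: RHS = 3, y in [7, 16]  -> 2 point(s)
  x = 7: RHS = 8, y in [10, 13]  -> 2 point(s)
  x = 8: RHS = 13, y in [6, 17]  -> 2 point(s)
  x = 10: RHS = 12, y in [9, 14]  -> 2 point(s)
  x = 11: RHS = 18, y in [8, 15]  -> 2 point(s)
  x = 13: RHS = 4, y in [2, 21]  -> 2 point(s)
  x = 15: RHS = 3, y in [7, 16]  -> 2 point(s)
  x = 16: RHS = 8, y in [10, 13]  -> 2 point(s)
  x = 18: RHS = 13, y in [6, 17]  -> 2 point(s)
  x = 19: RHS = 2, y in [5, 18]  -> 2 point(s)
  x = 20: RHS = 13, y in [6, 17]  -> 2 point(s)
  x = 21: RHS = 6, y in [11, 12]  -> 2 point(s)
Affine points: 30. Add the point at infinity: total = 31.

#E(F_23) = 31


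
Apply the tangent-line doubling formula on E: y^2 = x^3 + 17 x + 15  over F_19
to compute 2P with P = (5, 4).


Doubling: s = (3 x1^2 + a) / (2 y1)
s = (3*5^2 + 17) / (2*4) mod 19 = 2
x3 = s^2 - 2 x1 mod 19 = 2^2 - 2*5 = 13
y3 = s (x1 - x3) - y1 mod 19 = 2 * (5 - 13) - 4 = 18

2P = (13, 18)


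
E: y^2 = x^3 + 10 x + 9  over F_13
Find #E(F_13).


For each x in F_13, count y with y^2 = x^3 + 10 x + 9 mod 13:
  x = 0: RHS = 9, y in [3, 10]  -> 2 point(s)
  x = 3: RHS = 1, y in [1, 12]  -> 2 point(s)
  x = 4: RHS = 9, y in [3, 10]  -> 2 point(s)
  x = 6: RHS = 12, y in [5, 8]  -> 2 point(s)
  x = 8: RHS = 3, y in [4, 9]  -> 2 point(s)
  x = 9: RHS = 9, y in [3, 10]  -> 2 point(s)
  x = 10: RHS = 4, y in [2, 11]  -> 2 point(s)
Affine points: 14. Add the point at infinity: total = 15.

#E(F_13) = 15


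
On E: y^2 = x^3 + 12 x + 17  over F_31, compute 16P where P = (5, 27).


k = 16 = 10000_2 (binary, LSB first: 00001)
Double-and-add from P = (5, 27):
  bit 0 = 0: acc unchanged = O
  bit 1 = 0: acc unchanged = O
  bit 2 = 0: acc unchanged = O
  bit 3 = 0: acc unchanged = O
  bit 4 = 1: acc = O + (7, 14) = (7, 14)

16P = (7, 14)


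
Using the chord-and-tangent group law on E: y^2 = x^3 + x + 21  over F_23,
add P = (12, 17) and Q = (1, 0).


P != Q, so use the chord formula.
s = (y2 - y1) / (x2 - x1) = (6) / (12) mod 23 = 12
x3 = s^2 - x1 - x2 mod 23 = 12^2 - 12 - 1 = 16
y3 = s (x1 - x3) - y1 mod 23 = 12 * (12 - 16) - 17 = 4

P + Q = (16, 4)


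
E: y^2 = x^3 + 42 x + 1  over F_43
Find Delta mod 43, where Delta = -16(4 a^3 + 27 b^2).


4 a^3 + 27 b^2 = 4*42^3 + 27*1^2 = 296352 + 27 = 296379
Delta = -16 * (296379) = -4742064
Delta mod 43 = 19

Delta = 19 (mod 43)


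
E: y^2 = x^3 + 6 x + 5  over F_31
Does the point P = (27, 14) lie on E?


Check whether y^2 = x^3 + 6 x + 5 (mod 31) for (x, y) = (27, 14).
LHS: y^2 = 14^2 mod 31 = 10
RHS: x^3 + 6 x + 5 = 27^3 + 6*27 + 5 mod 31 = 10
LHS = RHS

Yes, on the curve


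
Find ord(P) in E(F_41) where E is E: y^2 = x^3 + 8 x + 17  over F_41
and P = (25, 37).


Compute successive multiples of P until we hit O:
  1P = (25, 37)
  2P = (11, 40)
  3P = (4, 20)
  4P = (20, 10)
  5P = (35, 32)
  6P = (12, 18)
  7P = (27, 20)
  8P = (10, 20)
  ... (continuing to 18P)
  18P = O

ord(P) = 18


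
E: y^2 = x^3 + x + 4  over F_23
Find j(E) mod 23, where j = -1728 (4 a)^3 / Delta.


Delta = -16(4 a^3 + 27 b^2) mod 23 = 16
-1728 * (4 a)^3 = -1728 * (4*1)^3 mod 23 = 15
j = 15 * 16^(-1) mod 23 = 11

j = 11 (mod 23)


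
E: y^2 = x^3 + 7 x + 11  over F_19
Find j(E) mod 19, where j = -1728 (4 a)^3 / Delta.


Delta = -16(4 a^3 + 27 b^2) mod 19 = 9
-1728 * (4 a)^3 = -1728 * (4*7)^3 mod 19 = 7
j = 7 * 9^(-1) mod 19 = 5

j = 5 (mod 19)


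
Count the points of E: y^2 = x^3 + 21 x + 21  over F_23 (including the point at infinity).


For each x in F_23, count y with y^2 = x^3 + 21 x + 21 mod 23:
  x = 2: RHS = 2, y in [5, 18]  -> 2 point(s)
  x = 4: RHS = 8, y in [10, 13]  -> 2 point(s)
  x = 6: RHS = 18, y in [8, 15]  -> 2 point(s)
  x = 10: RHS = 12, y in [9, 14]  -> 2 point(s)
  x = 12: RHS = 0, y in [0]  -> 1 point(s)
  x = 14: RHS = 0, y in [0]  -> 1 point(s)
  x = 15: RHS = 8, y in [10, 13]  -> 2 point(s)
  x = 17: RHS = 1, y in [1, 22]  -> 2 point(s)
  x = 20: RHS = 0, y in [0]  -> 1 point(s)
Affine points: 15. Add the point at infinity: total = 16.

#E(F_23) = 16


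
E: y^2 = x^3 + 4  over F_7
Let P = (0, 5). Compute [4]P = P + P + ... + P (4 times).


k = 4 = 100_2 (binary, LSB first: 001)
Double-and-add from P = (0, 5):
  bit 0 = 0: acc unchanged = O
  bit 1 = 0: acc unchanged = O
  bit 2 = 1: acc = O + (0, 5) = (0, 5)

4P = (0, 5)


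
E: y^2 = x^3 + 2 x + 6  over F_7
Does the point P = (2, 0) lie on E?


Check whether y^2 = x^3 + 2 x + 6 (mod 7) for (x, y) = (2, 0).
LHS: y^2 = 0^2 mod 7 = 0
RHS: x^3 + 2 x + 6 = 2^3 + 2*2 + 6 mod 7 = 4
LHS != RHS

No, not on the curve


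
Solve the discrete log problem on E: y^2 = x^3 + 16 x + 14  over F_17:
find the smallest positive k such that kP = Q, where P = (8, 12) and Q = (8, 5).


Enumerate multiples of P until we hit Q = (8, 5):
  1P = (8, 12)
  2P = (10, 16)
  3P = (3, 15)
  4P = (5, 10)
  5P = (12, 8)
  6P = (15, 12)
  7P = (11, 5)
  8P = (11, 12)
  9P = (15, 5)
  10P = (12, 9)
  11P = (5, 7)
  12P = (3, 2)
  13P = (10, 1)
  14P = (8, 5)
Match found at i = 14.

k = 14


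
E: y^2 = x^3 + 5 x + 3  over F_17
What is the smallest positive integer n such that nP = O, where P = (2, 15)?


Compute successive multiples of P until we hit O:
  1P = (2, 15)
  2P = (13, 2)
  3P = (10, 13)
  4P = (4, 11)
  5P = (15, 11)
  6P = (1, 3)
  7P = (5, 0)
  8P = (1, 14)
  ... (continuing to 14P)
  14P = O

ord(P) = 14


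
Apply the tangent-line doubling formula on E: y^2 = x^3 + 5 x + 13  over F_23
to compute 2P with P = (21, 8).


Doubling: s = (3 x1^2 + a) / (2 y1)
s = (3*21^2 + 5) / (2*8) mod 23 = 14
x3 = s^2 - 2 x1 mod 23 = 14^2 - 2*21 = 16
y3 = s (x1 - x3) - y1 mod 23 = 14 * (21 - 16) - 8 = 16

2P = (16, 16)


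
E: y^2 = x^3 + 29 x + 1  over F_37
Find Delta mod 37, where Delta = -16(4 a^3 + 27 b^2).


4 a^3 + 27 b^2 = 4*29^3 + 27*1^2 = 97556 + 27 = 97583
Delta = -16 * (97583) = -1561328
Delta mod 37 = 35

Delta = 35 (mod 37)


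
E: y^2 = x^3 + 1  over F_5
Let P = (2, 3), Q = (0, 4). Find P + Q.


P != Q, so use the chord formula.
s = (y2 - y1) / (x2 - x1) = (1) / (3) mod 5 = 2
x3 = s^2 - x1 - x2 mod 5 = 2^2 - 2 - 0 = 2
y3 = s (x1 - x3) - y1 mod 5 = 2 * (2 - 2) - 3 = 2

P + Q = (2, 2)


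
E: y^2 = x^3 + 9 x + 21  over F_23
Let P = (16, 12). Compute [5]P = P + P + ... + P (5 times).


k = 5 = 101_2 (binary, LSB first: 101)
Double-and-add from P = (16, 12):
  bit 0 = 1: acc = O + (16, 12) = (16, 12)
  bit 1 = 0: acc unchanged = (16, 12)
  bit 2 = 1: acc = (16, 12) + (16, 12) = (16, 11)

5P = (16, 11)


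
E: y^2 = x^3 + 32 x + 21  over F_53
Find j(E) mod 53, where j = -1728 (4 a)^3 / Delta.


Delta = -16(4 a^3 + 27 b^2) mod 53 = 28
-1728 * (4 a)^3 = -1728 * (4*32)^3 mod 53 = 1
j = 1 * 28^(-1) mod 53 = 36

j = 36 (mod 53)


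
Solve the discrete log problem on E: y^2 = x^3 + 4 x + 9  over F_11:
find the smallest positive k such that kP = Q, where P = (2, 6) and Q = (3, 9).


Enumerate multiples of P until we hit Q = (3, 9):
  1P = (2, 6)
  2P = (10, 9)
  3P = (0, 3)
  4P = (3, 9)
Match found at i = 4.

k = 4


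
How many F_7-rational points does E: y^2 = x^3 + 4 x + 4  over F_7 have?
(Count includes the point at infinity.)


For each x in F_7, count y with y^2 = x^3 + 4 x + 4 mod 7:
  x = 0: RHS = 4, y in [2, 5]  -> 2 point(s)
  x = 1: RHS = 2, y in [3, 4]  -> 2 point(s)
  x = 3: RHS = 1, y in [1, 6]  -> 2 point(s)
  x = 4: RHS = 0, y in [0]  -> 1 point(s)
  x = 5: RHS = 2, y in [3, 4]  -> 2 point(s)
Affine points: 9. Add the point at infinity: total = 10.

#E(F_7) = 10


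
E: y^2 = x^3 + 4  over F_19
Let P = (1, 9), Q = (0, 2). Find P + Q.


P != Q, so use the chord formula.
s = (y2 - y1) / (x2 - x1) = (12) / (18) mod 19 = 7
x3 = s^2 - x1 - x2 mod 19 = 7^2 - 1 - 0 = 10
y3 = s (x1 - x3) - y1 mod 19 = 7 * (1 - 10) - 9 = 4

P + Q = (10, 4)


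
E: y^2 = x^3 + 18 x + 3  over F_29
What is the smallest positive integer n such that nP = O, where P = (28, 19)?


Compute successive multiples of P until we hit O:
  1P = (28, 19)
  2P = (1, 15)
  3P = (4, 20)
  4P = (4, 9)
  5P = (1, 14)
  6P = (28, 10)
  7P = O

ord(P) = 7


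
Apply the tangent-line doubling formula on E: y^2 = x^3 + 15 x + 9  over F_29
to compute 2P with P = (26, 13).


Doubling: s = (3 x1^2 + a) / (2 y1)
s = (3*26^2 + 15) / (2*13) mod 29 = 15
x3 = s^2 - 2 x1 mod 29 = 15^2 - 2*26 = 28
y3 = s (x1 - x3) - y1 mod 29 = 15 * (26 - 28) - 13 = 15

2P = (28, 15)


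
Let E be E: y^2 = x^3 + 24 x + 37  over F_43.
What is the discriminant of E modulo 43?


4 a^3 + 27 b^2 = 4*24^3 + 27*37^2 = 55296 + 36963 = 92259
Delta = -16 * (92259) = -1476144
Delta mod 43 = 3

Delta = 3 (mod 43)


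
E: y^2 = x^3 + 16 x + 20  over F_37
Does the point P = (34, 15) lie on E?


Check whether y^2 = x^3 + 16 x + 20 (mod 37) for (x, y) = (34, 15).
LHS: y^2 = 15^2 mod 37 = 3
RHS: x^3 + 16 x + 20 = 34^3 + 16*34 + 20 mod 37 = 19
LHS != RHS

No, not on the curve


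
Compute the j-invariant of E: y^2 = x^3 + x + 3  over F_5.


Delta = -16(4 a^3 + 27 b^2) mod 5 = 3
-1728 * (4 a)^3 = -1728 * (4*1)^3 mod 5 = 3
j = 3 * 3^(-1) mod 5 = 1

j = 1 (mod 5)


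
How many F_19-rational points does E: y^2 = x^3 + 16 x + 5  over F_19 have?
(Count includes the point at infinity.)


For each x in F_19, count y with y^2 = x^3 + 16 x + 5 mod 19:
  x = 0: RHS = 5, y in [9, 10]  -> 2 point(s)
  x = 2: RHS = 7, y in [8, 11]  -> 2 point(s)
  x = 3: RHS = 4, y in [2, 17]  -> 2 point(s)
  x = 4: RHS = 0, y in [0]  -> 1 point(s)
  x = 5: RHS = 1, y in [1, 18]  -> 2 point(s)
  x = 7: RHS = 4, y in [2, 17]  -> 2 point(s)
  x = 9: RHS = 4, y in [2, 17]  -> 2 point(s)
  x = 10: RHS = 6, y in [5, 14]  -> 2 point(s)
  x = 11: RHS = 11, y in [7, 12]  -> 2 point(s)
  x = 12: RHS = 6, y in [5, 14]  -> 2 point(s)
  x = 13: RHS = 16, y in [4, 15]  -> 2 point(s)
  x = 14: RHS = 9, y in [3, 16]  -> 2 point(s)
  x = 16: RHS = 6, y in [5, 14]  -> 2 point(s)
  x = 18: RHS = 7, y in [8, 11]  -> 2 point(s)
Affine points: 27. Add the point at infinity: total = 28.

#E(F_19) = 28


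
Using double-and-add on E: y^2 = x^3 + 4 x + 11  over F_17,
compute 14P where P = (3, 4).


k = 14 = 1110_2 (binary, LSB first: 0111)
Double-and-add from P = (3, 4):
  bit 0 = 0: acc unchanged = O
  bit 1 = 1: acc = O + (13, 4) = (13, 4)
  bit 2 = 1: acc = (13, 4) + (12, 11) = (7, 5)
  bit 3 = 1: acc = (7, 5) + (6, 9) = (3, 13)

14P = (3, 13)


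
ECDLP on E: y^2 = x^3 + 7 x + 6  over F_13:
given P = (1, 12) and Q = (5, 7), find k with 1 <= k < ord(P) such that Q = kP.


Enumerate multiples of P until we hit Q = (5, 7):
  1P = (1, 12)
  2P = (10, 7)
  3P = (6, 11)
  4P = (5, 7)
Match found at i = 4.

k = 4


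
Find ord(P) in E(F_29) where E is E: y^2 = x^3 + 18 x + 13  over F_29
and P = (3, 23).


Compute successive multiples of P until we hit O:
  1P = (3, 23)
  2P = (28, 20)
  3P = (4, 27)
  4P = (9, 11)
  5P = (21, 13)
  6P = (25, 15)
  7P = (10, 27)
  8P = (11, 18)
  ... (continuing to 31P)
  31P = O

ord(P) = 31


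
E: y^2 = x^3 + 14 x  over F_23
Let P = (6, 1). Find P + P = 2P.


Doubling: s = (3 x1^2 + a) / (2 y1)
s = (3*6^2 + 14) / (2*1) mod 23 = 15
x3 = s^2 - 2 x1 mod 23 = 15^2 - 2*6 = 6
y3 = s (x1 - x3) - y1 mod 23 = 15 * (6 - 6) - 1 = 22

2P = (6, 22)


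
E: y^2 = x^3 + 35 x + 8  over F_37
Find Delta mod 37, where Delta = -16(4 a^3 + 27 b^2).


4 a^3 + 27 b^2 = 4*35^3 + 27*8^2 = 171500 + 1728 = 173228
Delta = -16 * (173228) = -2771648
Delta mod 37 = 22

Delta = 22 (mod 37)


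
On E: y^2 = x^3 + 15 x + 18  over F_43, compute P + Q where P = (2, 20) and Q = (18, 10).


P != Q, so use the chord formula.
s = (y2 - y1) / (x2 - x1) = (33) / (16) mod 43 = 37
x3 = s^2 - x1 - x2 mod 43 = 37^2 - 2 - 18 = 16
y3 = s (x1 - x3) - y1 mod 43 = 37 * (2 - 16) - 20 = 21

P + Q = (16, 21)


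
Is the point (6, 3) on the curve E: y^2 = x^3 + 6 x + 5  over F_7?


Check whether y^2 = x^3 + 6 x + 5 (mod 7) for (x, y) = (6, 3).
LHS: y^2 = 3^2 mod 7 = 2
RHS: x^3 + 6 x + 5 = 6^3 + 6*6 + 5 mod 7 = 5
LHS != RHS

No, not on the curve


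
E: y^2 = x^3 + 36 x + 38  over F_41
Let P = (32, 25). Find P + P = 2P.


Doubling: s = (3 x1^2 + a) / (2 y1)
s = (3*32^2 + 36) / (2*25) mod 41 = 31
x3 = s^2 - 2 x1 mod 41 = 31^2 - 2*32 = 36
y3 = s (x1 - x3) - y1 mod 41 = 31 * (32 - 36) - 25 = 15

2P = (36, 15)


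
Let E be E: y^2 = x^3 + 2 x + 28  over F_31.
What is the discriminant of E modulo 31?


4 a^3 + 27 b^2 = 4*2^3 + 27*28^2 = 32 + 21168 = 21200
Delta = -16 * (21200) = -339200
Delta mod 31 = 2

Delta = 2 (mod 31)


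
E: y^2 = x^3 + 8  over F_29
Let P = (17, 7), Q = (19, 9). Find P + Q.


P != Q, so use the chord formula.
s = (y2 - y1) / (x2 - x1) = (2) / (2) mod 29 = 1
x3 = s^2 - x1 - x2 mod 29 = 1^2 - 17 - 19 = 23
y3 = s (x1 - x3) - y1 mod 29 = 1 * (17 - 23) - 7 = 16

P + Q = (23, 16)


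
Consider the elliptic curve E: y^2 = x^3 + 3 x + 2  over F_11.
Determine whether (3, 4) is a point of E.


Check whether y^2 = x^3 + 3 x + 2 (mod 11) for (x, y) = (3, 4).
LHS: y^2 = 4^2 mod 11 = 5
RHS: x^3 + 3 x + 2 = 3^3 + 3*3 + 2 mod 11 = 5
LHS = RHS

Yes, on the curve


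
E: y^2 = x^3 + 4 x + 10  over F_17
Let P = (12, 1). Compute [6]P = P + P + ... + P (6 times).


k = 6 = 110_2 (binary, LSB first: 011)
Double-and-add from P = (12, 1):
  bit 0 = 0: acc unchanged = O
  bit 1 = 1: acc = O + (2, 3) = (2, 3)
  bit 2 = 1: acc = (2, 3) + (5, 6) = (11, 5)

6P = (11, 5)


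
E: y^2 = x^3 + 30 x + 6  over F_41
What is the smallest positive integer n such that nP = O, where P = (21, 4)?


Compute successive multiples of P until we hit O:
  1P = (21, 4)
  2P = (40, 37)
  3P = (13, 25)
  4P = (3, 0)
  5P = (13, 16)
  6P = (40, 4)
  7P = (21, 37)
  8P = O

ord(P) = 8


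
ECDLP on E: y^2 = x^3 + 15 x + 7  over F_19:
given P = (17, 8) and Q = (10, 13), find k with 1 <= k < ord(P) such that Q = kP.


Enumerate multiples of P until we hit Q = (10, 13):
  1P = (17, 8)
  2P = (9, 15)
  3P = (0, 8)
  4P = (2, 11)
  5P = (16, 7)
  6P = (6, 3)
  7P = (5, 13)
  8P = (1, 17)
  9P = (10, 13)
Match found at i = 9.

k = 9


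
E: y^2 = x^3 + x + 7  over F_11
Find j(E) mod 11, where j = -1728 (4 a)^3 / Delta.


Delta = -16(4 a^3 + 27 b^2) mod 11 = 9
-1728 * (4 a)^3 = -1728 * (4*1)^3 mod 11 = 2
j = 2 * 9^(-1) mod 11 = 10

j = 10 (mod 11)


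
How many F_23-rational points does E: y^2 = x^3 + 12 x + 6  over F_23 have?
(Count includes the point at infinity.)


For each x in F_23, count y with y^2 = x^3 + 12 x + 6 mod 23:
  x = 0: RHS = 6, y in [11, 12]  -> 2 point(s)
  x = 3: RHS = 0, y in [0]  -> 1 point(s)
  x = 4: RHS = 3, y in [7, 16]  -> 2 point(s)
  x = 6: RHS = 18, y in [8, 15]  -> 2 point(s)
  x = 8: RHS = 16, y in [4, 19]  -> 2 point(s)
  x = 13: RHS = 13, y in [6, 17]  -> 2 point(s)
  x = 16: RHS = 16, y in [4, 19]  -> 2 point(s)
  x = 19: RHS = 9, y in [3, 20]  -> 2 point(s)
  x = 20: RHS = 12, y in [9, 14]  -> 2 point(s)
  x = 22: RHS = 16, y in [4, 19]  -> 2 point(s)
Affine points: 19. Add the point at infinity: total = 20.

#E(F_23) = 20


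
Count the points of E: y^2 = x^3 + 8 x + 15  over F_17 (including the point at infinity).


For each x in F_17, count y with y^2 = x^3 + 8 x + 15 mod 17:
  x = 0: RHS = 15, y in [7, 10]  -> 2 point(s)
  x = 3: RHS = 15, y in [7, 10]  -> 2 point(s)
  x = 4: RHS = 9, y in [3, 14]  -> 2 point(s)
  x = 8: RHS = 13, y in [8, 9]  -> 2 point(s)
  x = 9: RHS = 0, y in [0]  -> 1 point(s)
  x = 13: RHS = 4, y in [2, 15]  -> 2 point(s)
  x = 14: RHS = 15, y in [7, 10]  -> 2 point(s)
  x = 15: RHS = 8, y in [5, 12]  -> 2 point(s)
Affine points: 15. Add the point at infinity: total = 16.

#E(F_17) = 16


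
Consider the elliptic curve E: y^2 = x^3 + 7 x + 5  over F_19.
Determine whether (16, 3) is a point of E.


Check whether y^2 = x^3 + 7 x + 5 (mod 19) for (x, y) = (16, 3).
LHS: y^2 = 3^2 mod 19 = 9
RHS: x^3 + 7 x + 5 = 16^3 + 7*16 + 5 mod 19 = 14
LHS != RHS

No, not on the curve


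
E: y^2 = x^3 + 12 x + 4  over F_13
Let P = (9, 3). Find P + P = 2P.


Doubling: s = (3 x1^2 + a) / (2 y1)
s = (3*9^2 + 12) / (2*3) mod 13 = 10
x3 = s^2 - 2 x1 mod 13 = 10^2 - 2*9 = 4
y3 = s (x1 - x3) - y1 mod 13 = 10 * (9 - 4) - 3 = 8

2P = (4, 8)


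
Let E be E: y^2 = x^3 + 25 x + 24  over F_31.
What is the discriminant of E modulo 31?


4 a^3 + 27 b^2 = 4*25^3 + 27*24^2 = 62500 + 15552 = 78052
Delta = -16 * (78052) = -1248832
Delta mod 31 = 3

Delta = 3 (mod 31)


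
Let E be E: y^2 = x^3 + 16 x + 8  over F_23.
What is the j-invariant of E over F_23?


Delta = -16(4 a^3 + 27 b^2) mod 23 = 8
-1728 * (4 a)^3 = -1728 * (4*16)^3 mod 23 = 7
j = 7 * 8^(-1) mod 23 = 21

j = 21 (mod 23)


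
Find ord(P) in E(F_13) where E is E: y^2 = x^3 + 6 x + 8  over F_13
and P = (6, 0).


Compute successive multiples of P until we hit O:
  1P = (6, 0)
  2P = O

ord(P) = 2


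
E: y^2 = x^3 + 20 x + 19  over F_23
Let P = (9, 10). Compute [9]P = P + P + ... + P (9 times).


k = 9 = 1001_2 (binary, LSB first: 1001)
Double-and-add from P = (9, 10):
  bit 0 = 1: acc = O + (9, 10) = (9, 10)
  bit 1 = 0: acc unchanged = (9, 10)
  bit 2 = 0: acc unchanged = (9, 10)
  bit 3 = 1: acc = (9, 10) + (12, 3) = (10, 0)

9P = (10, 0)


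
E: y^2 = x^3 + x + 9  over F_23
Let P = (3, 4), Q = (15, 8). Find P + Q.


P != Q, so use the chord formula.
s = (y2 - y1) / (x2 - x1) = (4) / (12) mod 23 = 8
x3 = s^2 - x1 - x2 mod 23 = 8^2 - 3 - 15 = 0
y3 = s (x1 - x3) - y1 mod 23 = 8 * (3 - 0) - 4 = 20

P + Q = (0, 20)


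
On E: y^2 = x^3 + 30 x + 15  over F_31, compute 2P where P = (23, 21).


Doubling: s = (3 x1^2 + a) / (2 y1)
s = (3*23^2 + 30) / (2*21) mod 31 = 23
x3 = s^2 - 2 x1 mod 31 = 23^2 - 2*23 = 18
y3 = s (x1 - x3) - y1 mod 31 = 23 * (23 - 18) - 21 = 1

2P = (18, 1)


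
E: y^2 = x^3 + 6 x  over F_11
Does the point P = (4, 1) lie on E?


Check whether y^2 = x^3 + 6 x + 0 (mod 11) for (x, y) = (4, 1).
LHS: y^2 = 1^2 mod 11 = 1
RHS: x^3 + 6 x + 0 = 4^3 + 6*4 + 0 mod 11 = 0
LHS != RHS

No, not on the curve


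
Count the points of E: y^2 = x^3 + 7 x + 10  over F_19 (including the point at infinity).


For each x in F_19, count y with y^2 = x^3 + 7 x + 10 mod 19:
  x = 3: RHS = 1, y in [1, 18]  -> 2 point(s)
  x = 4: RHS = 7, y in [8, 11]  -> 2 point(s)
  x = 9: RHS = 4, y in [2, 17]  -> 2 point(s)
  x = 10: RHS = 16, y in [4, 15]  -> 2 point(s)
  x = 12: RHS = 17, y in [6, 13]  -> 2 point(s)
  x = 16: RHS = 0, y in [0]  -> 1 point(s)
  x = 17: RHS = 7, y in [8, 11]  -> 2 point(s)
Affine points: 13. Add the point at infinity: total = 14.

#E(F_19) = 14


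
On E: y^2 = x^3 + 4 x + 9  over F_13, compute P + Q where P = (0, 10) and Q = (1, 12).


P != Q, so use the chord formula.
s = (y2 - y1) / (x2 - x1) = (2) / (1) mod 13 = 2
x3 = s^2 - x1 - x2 mod 13 = 2^2 - 0 - 1 = 3
y3 = s (x1 - x3) - y1 mod 13 = 2 * (0 - 3) - 10 = 10

P + Q = (3, 10)


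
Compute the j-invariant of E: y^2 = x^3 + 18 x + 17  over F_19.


Delta = -16(4 a^3 + 27 b^2) mod 19 = 8
-1728 * (4 a)^3 = -1728 * (4*18)^3 mod 19 = 12
j = 12 * 8^(-1) mod 19 = 11

j = 11 (mod 19)


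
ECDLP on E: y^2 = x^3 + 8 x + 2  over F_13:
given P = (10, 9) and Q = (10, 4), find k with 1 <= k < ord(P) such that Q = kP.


Enumerate multiples of P until we hit Q = (10, 4):
  1P = (10, 9)
  2P = (3, 1)
  3P = (9, 7)
  4P = (11, 2)
  5P = (2, 0)
  6P = (11, 11)
  7P = (9, 6)
  8P = (3, 12)
  9P = (10, 4)
Match found at i = 9.

k = 9


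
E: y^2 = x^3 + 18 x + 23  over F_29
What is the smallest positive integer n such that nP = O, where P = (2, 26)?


Compute successive multiples of P until we hit O:
  1P = (2, 26)
  2P = (21, 11)
  3P = (1, 19)
  4P = (17, 14)
  5P = (6, 12)
  6P = (26, 0)
  7P = (6, 17)
  8P = (17, 15)
  ... (continuing to 12P)
  12P = O

ord(P) = 12


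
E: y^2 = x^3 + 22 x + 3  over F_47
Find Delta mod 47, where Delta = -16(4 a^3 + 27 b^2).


4 a^3 + 27 b^2 = 4*22^3 + 27*3^2 = 42592 + 243 = 42835
Delta = -16 * (42835) = -685360
Delta mod 47 = 41

Delta = 41 (mod 47)


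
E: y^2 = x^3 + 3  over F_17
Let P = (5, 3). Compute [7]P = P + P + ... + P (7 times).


k = 7 = 111_2 (binary, LSB first: 111)
Double-and-add from P = (5, 3):
  bit 0 = 1: acc = O + (5, 3) = (5, 3)
  bit 1 = 1: acc = (5, 3) + (6, 10) = (4, 4)
  bit 2 = 1: acc = (4, 4) + (9, 1) = (3, 9)

7P = (3, 9)


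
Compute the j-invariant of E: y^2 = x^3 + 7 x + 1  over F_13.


Delta = -16(4 a^3 + 27 b^2) mod 13 = 2
-1728 * (4 a)^3 = -1728 * (4*7)^3 mod 13 = 8
j = 8 * 2^(-1) mod 13 = 4

j = 4 (mod 13)


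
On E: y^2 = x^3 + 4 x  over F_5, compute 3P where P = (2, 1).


k = 3 = 11_2 (binary, LSB first: 11)
Double-and-add from P = (2, 1):
  bit 0 = 1: acc = O + (2, 1) = (2, 1)
  bit 1 = 1: acc = (2, 1) + (0, 0) = (2, 4)

3P = (2, 4)


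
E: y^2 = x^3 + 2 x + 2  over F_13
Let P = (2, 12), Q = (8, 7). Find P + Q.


P != Q, so use the chord formula.
s = (y2 - y1) / (x2 - x1) = (8) / (6) mod 13 = 10
x3 = s^2 - x1 - x2 mod 13 = 10^2 - 2 - 8 = 12
y3 = s (x1 - x3) - y1 mod 13 = 10 * (2 - 12) - 12 = 5

P + Q = (12, 5)


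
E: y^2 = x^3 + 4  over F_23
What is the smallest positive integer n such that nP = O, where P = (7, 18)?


Compute successive multiples of P until we hit O:
  1P = (7, 18)
  2P = (22, 7)
  3P = (2, 9)
  4P = (20, 0)
  5P = (2, 14)
  6P = (22, 16)
  7P = (7, 5)
  8P = O

ord(P) = 8


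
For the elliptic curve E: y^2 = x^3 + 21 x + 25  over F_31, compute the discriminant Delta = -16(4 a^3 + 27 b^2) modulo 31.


4 a^3 + 27 b^2 = 4*21^3 + 27*25^2 = 37044 + 16875 = 53919
Delta = -16 * (53919) = -862704
Delta mod 31 = 26

Delta = 26 (mod 31)


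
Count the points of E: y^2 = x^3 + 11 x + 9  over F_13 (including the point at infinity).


For each x in F_13, count y with y^2 = x^3 + 11 x + 9 mod 13:
  x = 0: RHS = 9, y in [3, 10]  -> 2 point(s)
  x = 2: RHS = 0, y in [0]  -> 1 point(s)
  x = 3: RHS = 4, y in [2, 11]  -> 2 point(s)
  x = 4: RHS = 0, y in [0]  -> 1 point(s)
  x = 7: RHS = 0, y in [0]  -> 1 point(s)
  x = 10: RHS = 1, y in [1, 12]  -> 2 point(s)
  x = 12: RHS = 10, y in [6, 7]  -> 2 point(s)
Affine points: 11. Add the point at infinity: total = 12.

#E(F_13) = 12


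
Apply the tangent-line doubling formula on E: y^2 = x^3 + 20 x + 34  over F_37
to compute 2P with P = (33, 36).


Doubling: s = (3 x1^2 + a) / (2 y1)
s = (3*33^2 + 20) / (2*36) mod 37 = 3
x3 = s^2 - 2 x1 mod 37 = 3^2 - 2*33 = 17
y3 = s (x1 - x3) - y1 mod 37 = 3 * (33 - 17) - 36 = 12

2P = (17, 12)


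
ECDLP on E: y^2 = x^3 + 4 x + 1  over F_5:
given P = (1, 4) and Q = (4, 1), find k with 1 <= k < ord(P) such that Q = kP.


Enumerate multiples of P until we hit Q = (4, 1):
  1P = (1, 4)
  2P = (4, 4)
  3P = (0, 1)
  4P = (3, 0)
  5P = (0, 4)
  6P = (4, 1)
Match found at i = 6.

k = 6


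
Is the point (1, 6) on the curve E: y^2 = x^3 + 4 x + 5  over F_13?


Check whether y^2 = x^3 + 4 x + 5 (mod 13) for (x, y) = (1, 6).
LHS: y^2 = 6^2 mod 13 = 10
RHS: x^3 + 4 x + 5 = 1^3 + 4*1 + 5 mod 13 = 10
LHS = RHS

Yes, on the curve


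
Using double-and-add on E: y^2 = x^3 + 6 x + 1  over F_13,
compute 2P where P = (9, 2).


k = 2 = 10_2 (binary, LSB first: 01)
Double-and-add from P = (9, 2):
  bit 0 = 0: acc unchanged = O
  bit 1 = 1: acc = O + (5, 0) = (5, 0)

2P = (5, 0)


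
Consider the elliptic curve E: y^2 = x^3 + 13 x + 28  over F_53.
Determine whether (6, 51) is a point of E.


Check whether y^2 = x^3 + 13 x + 28 (mod 53) for (x, y) = (6, 51).
LHS: y^2 = 51^2 mod 53 = 4
RHS: x^3 + 13 x + 28 = 6^3 + 13*6 + 28 mod 53 = 4
LHS = RHS

Yes, on the curve


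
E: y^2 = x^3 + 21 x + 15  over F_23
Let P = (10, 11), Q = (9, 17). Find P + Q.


P != Q, so use the chord formula.
s = (y2 - y1) / (x2 - x1) = (6) / (22) mod 23 = 17
x3 = s^2 - x1 - x2 mod 23 = 17^2 - 10 - 9 = 17
y3 = s (x1 - x3) - y1 mod 23 = 17 * (10 - 17) - 11 = 8

P + Q = (17, 8)


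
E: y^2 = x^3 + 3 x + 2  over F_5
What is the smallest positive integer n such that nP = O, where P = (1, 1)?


Compute successive multiples of P until we hit O:
  1P = (1, 1)
  2P = (2, 1)
  3P = (2, 4)
  4P = (1, 4)
  5P = O

ord(P) = 5


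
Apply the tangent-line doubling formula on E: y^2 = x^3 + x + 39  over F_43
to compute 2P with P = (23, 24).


Doubling: s = (3 x1^2 + a) / (2 y1)
s = (3*23^2 + 1) / (2*24) mod 43 = 8
x3 = s^2 - 2 x1 mod 43 = 8^2 - 2*23 = 18
y3 = s (x1 - x3) - y1 mod 43 = 8 * (23 - 18) - 24 = 16

2P = (18, 16)


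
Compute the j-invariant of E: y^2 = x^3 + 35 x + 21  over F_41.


Delta = -16(4 a^3 + 27 b^2) mod 41 = 22
-1728 * (4 a)^3 = -1728 * (4*35)^3 mod 41 = 1
j = 1 * 22^(-1) mod 41 = 28

j = 28 (mod 41)


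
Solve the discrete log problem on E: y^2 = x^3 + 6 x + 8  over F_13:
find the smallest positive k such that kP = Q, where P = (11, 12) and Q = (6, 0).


Enumerate multiples of P until we hit Q = (6, 0):
  1P = (11, 12)
  2P = (7, 4)
  3P = (12, 12)
  4P = (3, 1)
  5P = (8, 10)
  6P = (6, 0)
Match found at i = 6.

k = 6


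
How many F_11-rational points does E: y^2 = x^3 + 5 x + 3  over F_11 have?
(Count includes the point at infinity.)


For each x in F_11, count y with y^2 = x^3 + 5 x + 3 mod 11:
  x = 0: RHS = 3, y in [5, 6]  -> 2 point(s)
  x = 1: RHS = 9, y in [3, 8]  -> 2 point(s)
  x = 3: RHS = 1, y in [1, 10]  -> 2 point(s)
  x = 8: RHS = 5, y in [4, 7]  -> 2 point(s)
Affine points: 8. Add the point at infinity: total = 9.

#E(F_11) = 9


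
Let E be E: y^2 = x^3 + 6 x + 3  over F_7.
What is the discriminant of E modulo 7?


4 a^3 + 27 b^2 = 4*6^3 + 27*3^2 = 864 + 243 = 1107
Delta = -16 * (1107) = -17712
Delta mod 7 = 5

Delta = 5 (mod 7)


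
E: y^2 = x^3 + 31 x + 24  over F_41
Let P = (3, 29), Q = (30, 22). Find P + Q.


P != Q, so use the chord formula.
s = (y2 - y1) / (x2 - x1) = (34) / (27) mod 41 = 21
x3 = s^2 - x1 - x2 mod 41 = 21^2 - 3 - 30 = 39
y3 = s (x1 - x3) - y1 mod 41 = 21 * (3 - 39) - 29 = 35

P + Q = (39, 35)


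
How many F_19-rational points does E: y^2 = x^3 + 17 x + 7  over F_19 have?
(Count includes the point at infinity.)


For each x in F_19, count y with y^2 = x^3 + 17 x + 7 mod 19:
  x = 0: RHS = 7, y in [8, 11]  -> 2 point(s)
  x = 1: RHS = 6, y in [5, 14]  -> 2 point(s)
  x = 2: RHS = 11, y in [7, 12]  -> 2 point(s)
  x = 3: RHS = 9, y in [3, 16]  -> 2 point(s)
  x = 4: RHS = 6, y in [5, 14]  -> 2 point(s)
  x = 8: RHS = 9, y in [3, 16]  -> 2 point(s)
  x = 11: RHS = 5, y in [9, 10]  -> 2 point(s)
  x = 12: RHS = 1, y in [1, 18]  -> 2 point(s)
  x = 14: RHS = 6, y in [5, 14]  -> 2 point(s)
  x = 16: RHS = 5, y in [9, 10]  -> 2 point(s)
Affine points: 20. Add the point at infinity: total = 21.

#E(F_19) = 21


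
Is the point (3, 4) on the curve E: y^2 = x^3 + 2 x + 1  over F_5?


Check whether y^2 = x^3 + 2 x + 1 (mod 5) for (x, y) = (3, 4).
LHS: y^2 = 4^2 mod 5 = 1
RHS: x^3 + 2 x + 1 = 3^3 + 2*3 + 1 mod 5 = 4
LHS != RHS

No, not on the curve


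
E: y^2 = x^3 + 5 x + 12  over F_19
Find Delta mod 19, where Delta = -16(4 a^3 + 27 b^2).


4 a^3 + 27 b^2 = 4*5^3 + 27*12^2 = 500 + 3888 = 4388
Delta = -16 * (4388) = -70208
Delta mod 19 = 16

Delta = 16 (mod 19)


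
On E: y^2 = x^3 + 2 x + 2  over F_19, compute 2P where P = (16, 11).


Doubling: s = (3 x1^2 + a) / (2 y1)
s = (3*16^2 + 2) / (2*11) mod 19 = 16
x3 = s^2 - 2 x1 mod 19 = 16^2 - 2*16 = 15
y3 = s (x1 - x3) - y1 mod 19 = 16 * (16 - 15) - 11 = 5

2P = (15, 5)


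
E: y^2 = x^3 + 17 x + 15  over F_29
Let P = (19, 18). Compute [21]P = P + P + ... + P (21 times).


k = 21 = 10101_2 (binary, LSB first: 10101)
Double-and-add from P = (19, 18):
  bit 0 = 1: acc = O + (19, 18) = (19, 18)
  bit 1 = 0: acc unchanged = (19, 18)
  bit 2 = 1: acc = (19, 18) + (2, 12) = (1, 2)
  bit 3 = 0: acc unchanged = (1, 2)
  bit 4 = 1: acc = (1, 2) + (3, 8) = (5, 15)

21P = (5, 15)


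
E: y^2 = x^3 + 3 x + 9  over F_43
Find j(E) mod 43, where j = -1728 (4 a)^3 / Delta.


Delta = -16(4 a^3 + 27 b^2) mod 43 = 2
-1728 * (4 a)^3 = -1728 * (4*3)^3 mod 43 = 22
j = 22 * 2^(-1) mod 43 = 11

j = 11 (mod 43)


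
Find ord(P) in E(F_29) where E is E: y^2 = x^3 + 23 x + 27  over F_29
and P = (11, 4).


Compute successive multiples of P until we hit O:
  1P = (11, 4)
  2P = (6, 27)
  3P = (3, 23)
  4P = (22, 4)
  5P = (25, 25)
  6P = (17, 16)
  7P = (5, 8)
  8P = (7, 3)
  ... (continuing to 34P)
  34P = O

ord(P) = 34


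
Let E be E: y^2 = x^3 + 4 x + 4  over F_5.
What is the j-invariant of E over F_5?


Delta = -16(4 a^3 + 27 b^2) mod 5 = 2
-1728 * (4 a)^3 = -1728 * (4*4)^3 mod 5 = 2
j = 2 * 2^(-1) mod 5 = 1

j = 1 (mod 5)


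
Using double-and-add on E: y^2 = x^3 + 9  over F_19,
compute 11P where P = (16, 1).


k = 11 = 1011_2 (binary, LSB first: 1101)
Double-and-add from P = (16, 1):
  bit 0 = 1: acc = O + (16, 1) = (16, 1)
  bit 1 = 1: acc = (16, 1) + (3, 13) = (4, 4)
  bit 2 = 0: acc unchanged = (4, 4)
  bit 3 = 1: acc = (4, 4) + (14, 13) = (2, 13)

11P = (2, 13)


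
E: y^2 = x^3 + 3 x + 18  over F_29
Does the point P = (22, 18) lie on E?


Check whether y^2 = x^3 + 3 x + 18 (mod 29) for (x, y) = (22, 18).
LHS: y^2 = 18^2 mod 29 = 5
RHS: x^3 + 3 x + 18 = 22^3 + 3*22 + 18 mod 29 = 2
LHS != RHS

No, not on the curve


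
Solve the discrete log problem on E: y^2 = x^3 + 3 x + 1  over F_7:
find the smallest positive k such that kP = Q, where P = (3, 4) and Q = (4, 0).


Enumerate multiples of P until we hit Q = (4, 0):
  1P = (3, 4)
  2P = (5, 6)
  3P = (0, 6)
  4P = (6, 5)
  5P = (2, 1)
  6P = (4, 0)
Match found at i = 6.

k = 6


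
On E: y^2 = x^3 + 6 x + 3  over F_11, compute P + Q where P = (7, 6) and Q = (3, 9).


P != Q, so use the chord formula.
s = (y2 - y1) / (x2 - x1) = (3) / (7) mod 11 = 2
x3 = s^2 - x1 - x2 mod 11 = 2^2 - 7 - 3 = 5
y3 = s (x1 - x3) - y1 mod 11 = 2 * (7 - 5) - 6 = 9

P + Q = (5, 9)


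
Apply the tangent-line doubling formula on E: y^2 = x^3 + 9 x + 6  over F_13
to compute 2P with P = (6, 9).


Doubling: s = (3 x1^2 + a) / (2 y1)
s = (3*6^2 + 9) / (2*9) mod 13 = 0
x3 = s^2 - 2 x1 mod 13 = 0^2 - 2*6 = 1
y3 = s (x1 - x3) - y1 mod 13 = 0 * (6 - 1) - 9 = 4

2P = (1, 4)


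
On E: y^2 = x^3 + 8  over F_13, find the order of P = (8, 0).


Compute successive multiples of P until we hit O:
  1P = (8, 0)
  2P = O

ord(P) = 2


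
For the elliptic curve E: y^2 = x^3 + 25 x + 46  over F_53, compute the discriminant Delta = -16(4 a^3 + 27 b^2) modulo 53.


4 a^3 + 27 b^2 = 4*25^3 + 27*46^2 = 62500 + 57132 = 119632
Delta = -16 * (119632) = -1914112
Delta mod 53 = 36

Delta = 36 (mod 53)


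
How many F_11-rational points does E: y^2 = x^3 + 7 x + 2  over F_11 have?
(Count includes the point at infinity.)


For each x in F_11, count y with y^2 = x^3 + 7 x + 2 mod 11:
  x = 7: RHS = 9, y in [3, 8]  -> 2 point(s)
  x = 8: RHS = 9, y in [3, 8]  -> 2 point(s)
  x = 10: RHS = 5, y in [4, 7]  -> 2 point(s)
Affine points: 6. Add the point at infinity: total = 7.

#E(F_11) = 7


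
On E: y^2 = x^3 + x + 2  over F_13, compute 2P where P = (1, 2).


Doubling: s = (3 x1^2 + a) / (2 y1)
s = (3*1^2 + 1) / (2*2) mod 13 = 1
x3 = s^2 - 2 x1 mod 13 = 1^2 - 2*1 = 12
y3 = s (x1 - x3) - y1 mod 13 = 1 * (1 - 12) - 2 = 0

2P = (12, 0)


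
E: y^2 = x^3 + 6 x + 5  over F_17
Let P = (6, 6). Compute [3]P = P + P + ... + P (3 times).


k = 3 = 11_2 (binary, LSB first: 11)
Double-and-add from P = (6, 6):
  bit 0 = 1: acc = O + (6, 6) = (6, 6)
  bit 1 = 1: acc = (6, 6) + (6, 11) = O

3P = O


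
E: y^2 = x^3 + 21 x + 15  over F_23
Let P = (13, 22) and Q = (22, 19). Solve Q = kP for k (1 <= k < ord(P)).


Enumerate multiples of P until we hit Q = (22, 19):
  1P = (13, 22)
  2P = (3, 6)
  3P = (16, 10)
  4P = (10, 12)
  5P = (6, 9)
  6P = (22, 4)
  7P = (15, 5)
  8P = (4, 5)
  9P = (9, 6)
  10P = (17, 8)
  11P = (11, 17)
  12P = (11, 6)
  13P = (17, 15)
  14P = (9, 17)
  15P = (4, 18)
  16P = (15, 18)
  17P = (22, 19)
Match found at i = 17.

k = 17
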